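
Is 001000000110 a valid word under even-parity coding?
Sum of all bits: 0+0+1+0+0+0+0+0+0+1+1+0 = 3; 3 mod 2 = 1. Result is 1 → parity error detected.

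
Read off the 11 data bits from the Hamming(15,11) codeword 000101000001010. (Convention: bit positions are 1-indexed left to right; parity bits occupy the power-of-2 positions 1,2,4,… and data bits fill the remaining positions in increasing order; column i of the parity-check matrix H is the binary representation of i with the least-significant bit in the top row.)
Parity bits occupy power-of-2 positions; data bits are at positions {3,5,6,7,9,10,11,12,13,14,15} (1-indexed).
Extract: c[3]=0 c[5]=0 c[6]=1 c[7]=0 c[9]=0 c[10]=0 c[11]=0 c[12]=1 c[13]=0 c[14]=1 c[15]=0
Data = 00100001010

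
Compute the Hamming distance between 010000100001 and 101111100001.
XOR = 111111000000, count of 1s = 6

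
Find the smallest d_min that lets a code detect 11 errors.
Detecting e errors requires d_min ≥ e + 1 = 11 + 1 = 12.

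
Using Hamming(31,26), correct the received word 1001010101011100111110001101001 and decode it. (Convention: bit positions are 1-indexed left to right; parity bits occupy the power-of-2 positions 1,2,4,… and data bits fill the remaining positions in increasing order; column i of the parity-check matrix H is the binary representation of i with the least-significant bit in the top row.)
Syndrome s = H · r^T (mod 2), r = 1001010101011100111110001101001:
  s[0] = (1010101010101010101010101010101)·(1001010101011100111110001101001) mod 2 = 1+0+0+0+0+0+0+0+0+0+0+0+1+0+0+0+1+0+1+0+1+0+0+0+1+0+0+0+0+0+1 mod 2 = 1
  s[1] = (0110011001100110011001100110011)·(1001010101011100111110001101001) mod 2 = 0+0+0+0+0+1+0+0+0+1+0+0+0+1+0+0+0+1+1+0+0+0+0+0+0+1+0+0+0+0+1 mod 2 = 1
  s[2] = (0001111000011110000111100001111)·(1001010101011100111110001101001) mod 2 = 0+0+0+1+0+1+0+0+0+0+0+1+1+1+0+0+0+0+0+1+1+0+0+0+0+0+0+1+0+0+1 mod 2 = 1
  s[3] = (0000000111111110000000011111111)·(1001010101011100111110001101001) mod 2 = 0+0+0+0+0+0+0+1+0+1+0+1+1+1+0+0+0+0+0+0+0+0+0+0+1+1+0+1+0+0+1 mod 2 = 1
  s[4] = (0000000000000001111111111111111)·(1001010101011100111110001101001) mod 2 = 0+0+0+0+0+0+0+0+0+0+0+0+0+0+0+0+1+1+1+1+1+0+0+0+1+1+0+1+0+0+1 mod 2 = 1
Syndrome = 11111
Column 31 of H equals this syndrome → error at bit 31 (1-indexed).
Flip bit 31: 1001010101011100111110001101001 → 1001010101011100111110001101000
Extract data bits at positions {3,5,6,7,9,10,11,12,13,14,15,17,18,19,20,21,22,23,24,25,26,27,28,29,30,31}: 00100101110111110001101000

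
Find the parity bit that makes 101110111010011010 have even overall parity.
Sum of data bits: 1+0+1+1+1+0+1+1+1+0+1+0+0+1+1+0+1+0 = 11.
11 mod 2 = 1, so parity bit = 1.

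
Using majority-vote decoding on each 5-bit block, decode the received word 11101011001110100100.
Split into 5-bit blocks and majority-vote each:
  block 1 = 11101: 4 ones, 1 zeros → 1
  block 2 = 01100: 2 ones, 3 zeros → 0
  block 3 = 11101: 4 ones, 1 zeros → 1
  block 4 = 00100: 1 ones, 4 zeros → 0
Decoded = 1010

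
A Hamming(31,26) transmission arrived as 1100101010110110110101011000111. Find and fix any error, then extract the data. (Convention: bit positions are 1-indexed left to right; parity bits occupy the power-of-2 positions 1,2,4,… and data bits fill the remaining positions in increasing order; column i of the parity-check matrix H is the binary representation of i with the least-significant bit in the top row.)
Syndrome s = H · r^T (mod 2), r = 1100101010110110110101011000111:
  s[0] = (1010101010101010101010101010101)·(1100101010110110110101011000111) mod 2 = 1+0+0+0+1+0+1+0+1+0+1+0+0+0+1+0+1+0+0+0+0+0+0+0+1+0+0+0+1+0+1 mod 2 = 0
  s[1] = (0110011001100110011001100110011)·(1100101010110110110101011000111) mod 2 = 0+1+0+0+0+0+1+0+0+0+1+0+0+1+1+0+0+1+0+0+0+1+0+0+0+0+0+0+0+1+1 mod 2 = 1
  s[2] = (0001111000011110000111100001111)·(1100101010110110110101011000111) mod 2 = 0+0+0+0+1+0+1+0+0+0+0+1+0+1+1+0+0+0+0+1+0+1+0+0+0+0+0+0+1+1+1 mod 2 = 0
  s[3] = (0000000111111110000000011111111)·(1100101010110110110101011000111) mod 2 = 0+0+0+0+0+0+0+0+1+0+1+1+0+1+1+0+0+0+0+0+0+0+0+1+1+0+0+0+1+1+1 mod 2 = 0
  s[4] = (0000000000000001111111111111111)·(1100101010110110110101011000111) mod 2 = 0+0+0+0+0+0+0+0+0+0+0+0+0+0+0+0+1+1+0+1+0+1+0+1+1+0+0+0+1+1+1 mod 2 = 1
Syndrome = 01001
Column 18 of H equals this syndrome → error at bit 18 (1-indexed).
Flip bit 18: 1100101010110110110101011000111 → 1100101010110110100101011000111
Extract data bits at positions {3,5,6,7,9,10,11,12,13,14,15,17,18,19,20,21,22,23,24,25,26,27,28,29,30,31}: 01011011011100101011000111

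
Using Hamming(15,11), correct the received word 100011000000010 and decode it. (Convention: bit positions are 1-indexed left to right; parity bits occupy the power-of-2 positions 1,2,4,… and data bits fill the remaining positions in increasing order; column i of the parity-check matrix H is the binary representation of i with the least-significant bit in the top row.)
Syndrome s = H · r^T (mod 2), r = 100011000000010:
  s[0] = (101010101010101)·(100011000000010) mod 2 = 1+0+0+0+1+0+0+0+0+0+0+0+0+0+0 mod 2 = 0
  s[1] = (011001100110011)·(100011000000010) mod 2 = 0+0+0+0+0+1+0+0+0+0+0+0+0+1+0 mod 2 = 0
  s[2] = (000111100001111)·(100011000000010) mod 2 = 0+0+0+0+1+1+0+0+0+0+0+0+0+1+0 mod 2 = 1
  s[3] = (000000011111111)·(100011000000010) mod 2 = 0+0+0+0+0+0+0+0+0+0+0+0+0+1+0 mod 2 = 1
Syndrome = 0011
Column 12 of H equals this syndrome → error at bit 12 (1-indexed).
Flip bit 12: 100011000000010 → 100011000001010
Extract data bits at positions {3,5,6,7,9,10,11,12,13,14,15}: 01100001010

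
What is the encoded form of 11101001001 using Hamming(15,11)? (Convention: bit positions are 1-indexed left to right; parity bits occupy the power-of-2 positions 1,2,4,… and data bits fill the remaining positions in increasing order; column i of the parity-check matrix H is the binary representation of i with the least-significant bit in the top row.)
Codeword c = d · G (mod 2), d = 11101001001:
  c[0] = d·G[:,0] = (11101001001)·(11011010101) mod 2 = 1+1+0+0+1+0+0+0+0+0+1 mod 2 = 0
  c[1] = d·G[:,1] = (11101001001)·(10110110011) mod 2 = 1+0+1+0+0+0+0+0+0+0+1 mod 2 = 1
  c[2] = d·G[:,2] = (11101001001)·(10000000000) mod 2 = 1+0+0+0+0+0+0+0+0+0+0 mod 2 = 1
  c[3] = d·G[:,3] = (11101001001)·(01110001111) mod 2 = 0+1+1+0+0+0+0+1+0+0+1 mod 2 = 0
  c[4] = d·G[:,4] = (11101001001)·(01000000000) mod 2 = 0+1+0+0+0+0+0+0+0+0+0 mod 2 = 1
  c[5] = d·G[:,5] = (11101001001)·(00100000000) mod 2 = 0+0+1+0+0+0+0+0+0+0+0 mod 2 = 1
  c[6] = d·G[:,6] = (11101001001)·(00010000000) mod 2 = 0+0+0+0+0+0+0+0+0+0+0 mod 2 = 0
  c[7] = d·G[:,7] = (11101001001)·(00001111111) mod 2 = 0+0+0+0+1+0+0+1+0+0+1 mod 2 = 1
  c[8] = d·G[:,8] = (11101001001)·(00001000000) mod 2 = 0+0+0+0+1+0+0+0+0+0+0 mod 2 = 1
  c[9] = d·G[:,9] = (11101001001)·(00000100000) mod 2 = 0+0+0+0+0+0+0+0+0+0+0 mod 2 = 0
  c[10] = d·G[:,10] = (11101001001)·(00000010000) mod 2 = 0+0+0+0+0+0+0+0+0+0+0 mod 2 = 0
  c[11] = d·G[:,11] = (11101001001)·(00000001000) mod 2 = 0+0+0+0+0+0+0+1+0+0+0 mod 2 = 1
  c[12] = d·G[:,12] = (11101001001)·(00000000100) mod 2 = 0+0+0+0+0+0+0+0+0+0+0 mod 2 = 0
  c[13] = d·G[:,13] = (11101001001)·(00000000010) mod 2 = 0+0+0+0+0+0+0+0+0+0+0 mod 2 = 0
  c[14] = d·G[:,14] = (11101001001)·(00000000001) mod 2 = 0+0+0+0+0+0+0+0+0+0+1 mod 2 = 1
Codeword = 011011011001001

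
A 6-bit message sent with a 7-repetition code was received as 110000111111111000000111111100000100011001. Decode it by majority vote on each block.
Split into 7-bit blocks and majority-vote each:
  block 1 = 1100001: 3 ones, 4 zeros → 0
  block 2 = 1111111: 7 ones, 0 zeros → 1
  block 3 = 1000000: 1 ones, 6 zeros → 0
  block 4 = 1111111: 7 ones, 0 zeros → 1
  block 5 = 0000010: 1 ones, 6 zeros → 0
  block 6 = 0011001: 3 ones, 4 zeros → 0
Decoded = 010100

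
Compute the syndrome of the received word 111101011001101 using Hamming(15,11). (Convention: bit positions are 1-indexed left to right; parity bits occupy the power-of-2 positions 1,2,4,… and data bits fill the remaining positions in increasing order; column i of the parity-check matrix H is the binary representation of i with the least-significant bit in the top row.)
Syndrome s = H · r^T (mod 2), r = 111101011001101:
  s[0] = (101010101010101)·(111101011001101) mod 2 = 1+0+1+0+0+0+0+0+1+0+0+0+1+0+1 mod 2 = 1
  s[1] = (011001100110011)·(111101011001101) mod 2 = 0+1+1+0+0+1+0+0+0+0+0+0+0+0+1 mod 2 = 0
  s[2] = (000111100001111)·(111101011001101) mod 2 = 0+0+0+1+0+1+0+0+0+0+0+1+1+0+1 mod 2 = 1
  s[3] = (000000011111111)·(111101011001101) mod 2 = 0+0+0+0+0+0+0+1+1+0+0+1+1+0+1 mod 2 = 1
Syndrome = 1011
Non-zero syndrome: error at position 13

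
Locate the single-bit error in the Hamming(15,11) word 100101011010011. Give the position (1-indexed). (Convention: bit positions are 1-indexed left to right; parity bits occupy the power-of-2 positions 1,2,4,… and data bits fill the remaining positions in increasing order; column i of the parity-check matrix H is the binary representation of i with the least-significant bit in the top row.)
Syndrome s = H · r^T (mod 2), r = 100101011010011:
  s[0] = (101010101010101)·(100101011010011) mod 2 = 1+0+0+0+0+0+0+0+1+0+1+0+0+0+1 mod 2 = 0
  s[1] = (011001100110011)·(100101011010011) mod 2 = 0+0+0+0+0+1+0+0+0+0+1+0+0+1+1 mod 2 = 0
  s[2] = (000111100001111)·(100101011010011) mod 2 = 0+0+0+1+0+1+0+0+0+0+0+0+0+1+1 mod 2 = 0
  s[3] = (000000011111111)·(100101011010011) mod 2 = 0+0+0+0+0+0+0+1+1+0+1+0+0+1+1 mod 2 = 1
Syndrome = 0001
Column i of H is the binary representation of i, so the syndrome is the binary index of the flipped bit.
Read s = 0001 with s[0] as LSB: 0·2^0 + 0·2^1 + 0·2^2 + 1·2^3 = 8.
Error is at bit position 8.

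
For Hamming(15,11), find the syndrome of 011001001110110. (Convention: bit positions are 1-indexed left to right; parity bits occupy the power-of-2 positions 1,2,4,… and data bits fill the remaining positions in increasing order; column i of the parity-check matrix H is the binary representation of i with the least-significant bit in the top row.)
Syndrome s = H · r^T (mod 2), r = 011001001110110:
  s[0] = (101010101010101)·(011001001110110) mod 2 = 0+0+1+0+0+0+0+0+1+0+1+0+1+0+0 mod 2 = 0
  s[1] = (011001100110011)·(011001001110110) mod 2 = 0+1+1+0+0+1+0+0+0+1+1+0+0+1+0 mod 2 = 0
  s[2] = (000111100001111)·(011001001110110) mod 2 = 0+0+0+0+0+1+0+0+0+0+0+0+1+1+0 mod 2 = 1
  s[3] = (000000011111111)·(011001001110110) mod 2 = 0+0+0+0+0+0+0+0+1+1+1+0+1+1+0 mod 2 = 1
Syndrome = 0011
Non-zero syndrome: error at position 12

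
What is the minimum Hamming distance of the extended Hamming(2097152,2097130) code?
d_min = 4 (adding an overall parity bit to Hamming(2097151,2097130) raises d_min from 3 to 4).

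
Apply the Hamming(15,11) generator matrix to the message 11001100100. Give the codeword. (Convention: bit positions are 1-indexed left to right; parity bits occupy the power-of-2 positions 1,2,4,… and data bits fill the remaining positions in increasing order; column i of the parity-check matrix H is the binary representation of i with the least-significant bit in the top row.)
Codeword c = d · G (mod 2), d = 11001100100:
  c[0] = d·G[:,0] = (11001100100)·(11011010101) mod 2 = 1+1+0+0+1+0+0+0+1+0+0 mod 2 = 0
  c[1] = d·G[:,1] = (11001100100)·(10110110011) mod 2 = 1+0+0+0+0+1+0+0+0+0+0 mod 2 = 0
  c[2] = d·G[:,2] = (11001100100)·(10000000000) mod 2 = 1+0+0+0+0+0+0+0+0+0+0 mod 2 = 1
  c[3] = d·G[:,3] = (11001100100)·(01110001111) mod 2 = 0+1+0+0+0+0+0+0+1+0+0 mod 2 = 0
  c[4] = d·G[:,4] = (11001100100)·(01000000000) mod 2 = 0+1+0+0+0+0+0+0+0+0+0 mod 2 = 1
  c[5] = d·G[:,5] = (11001100100)·(00100000000) mod 2 = 0+0+0+0+0+0+0+0+0+0+0 mod 2 = 0
  c[6] = d·G[:,6] = (11001100100)·(00010000000) mod 2 = 0+0+0+0+0+0+0+0+0+0+0 mod 2 = 0
  c[7] = d·G[:,7] = (11001100100)·(00001111111) mod 2 = 0+0+0+0+1+1+0+0+1+0+0 mod 2 = 1
  c[8] = d·G[:,8] = (11001100100)·(00001000000) mod 2 = 0+0+0+0+1+0+0+0+0+0+0 mod 2 = 1
  c[9] = d·G[:,9] = (11001100100)·(00000100000) mod 2 = 0+0+0+0+0+1+0+0+0+0+0 mod 2 = 1
  c[10] = d·G[:,10] = (11001100100)·(00000010000) mod 2 = 0+0+0+0+0+0+0+0+0+0+0 mod 2 = 0
  c[11] = d·G[:,11] = (11001100100)·(00000001000) mod 2 = 0+0+0+0+0+0+0+0+0+0+0 mod 2 = 0
  c[12] = d·G[:,12] = (11001100100)·(00000000100) mod 2 = 0+0+0+0+0+0+0+0+1+0+0 mod 2 = 1
  c[13] = d·G[:,13] = (11001100100)·(00000000010) mod 2 = 0+0+0+0+0+0+0+0+0+0+0 mod 2 = 0
  c[14] = d·G[:,14] = (11001100100)·(00000000001) mod 2 = 0+0+0+0+0+0+0+0+0+0+0 mod 2 = 0
Codeword = 001010011100100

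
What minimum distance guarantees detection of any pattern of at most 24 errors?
Detecting e errors requires d_min ≥ e + 1 = 24 + 1 = 25.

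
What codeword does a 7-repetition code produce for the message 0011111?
Repeat each bit 7× and concatenate:
0→0000000  0→0000000  1→1111111  1→1111111  1→1111111  1→1111111  1→1111111
Codeword = 0000000000000011111111111111111111111111111111111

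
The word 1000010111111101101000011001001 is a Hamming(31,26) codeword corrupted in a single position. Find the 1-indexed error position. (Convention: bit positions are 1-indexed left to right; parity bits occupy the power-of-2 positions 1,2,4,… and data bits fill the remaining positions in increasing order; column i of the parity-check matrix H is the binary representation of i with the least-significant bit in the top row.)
Syndrome s = H · r^T (mod 2), r = 1000010111111101101000011001001:
  s[0] = (1010101010101010101010101010101)·(1000010111111101101000011001001) mod 2 = 1+0+0+0+0+0+0+0+1+0+1+0+1+0+0+0+1+0+1+0+0+0+0+0+1+0+0+0+0+0+1 mod 2 = 0
  s[1] = (0110011001100110011001100110011)·(1000010111111101101000011001001) mod 2 = 0+0+0+0+0+1+0+0+0+1+1+0+0+1+0+0+0+0+1+0+0+0+0+0+0+0+0+0+0+0+1 mod 2 = 0
  s[2] = (0001111000011110000111100001111)·(1000010111111101101000011001001) mod 2 = 0+0+0+0+0+1+0+0+0+0+0+1+1+1+0+0+0+0+0+0+0+0+0+0+0+0+0+1+0+0+1 mod 2 = 0
  s[3] = (0000000111111110000000011111111)·(1000010111111101101000011001001) mod 2 = 0+0+0+0+0+0+0+1+1+1+1+1+1+1+0+0+0+0+0+0+0+0+0+1+1+0+0+1+0+0+1 mod 2 = 1
  s[4] = (0000000000000001111111111111111)·(1000010111111101101000011001001) mod 2 = 0+0+0+0+0+0+0+0+0+0+0+0+0+0+0+1+1+0+1+0+0+0+0+1+1+0+0+1+0+0+1 mod 2 = 1
Syndrome = 00011
Column i of H is the binary representation of i, so the syndrome is the binary index of the flipped bit.
Read s = 00011 with s[0] as LSB: 0·2^0 + 0·2^1 + 0·2^2 + 1·2^3 + 1·2^4 = 24.
Error is at bit position 24.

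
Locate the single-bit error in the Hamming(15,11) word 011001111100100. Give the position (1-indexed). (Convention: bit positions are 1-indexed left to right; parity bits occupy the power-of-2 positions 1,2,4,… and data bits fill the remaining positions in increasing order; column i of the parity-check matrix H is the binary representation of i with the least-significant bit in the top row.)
Syndrome s = H · r^T (mod 2), r = 011001111100100:
  s[0] = (101010101010101)·(011001111100100) mod 2 = 0+0+1+0+0+0+1+0+1+0+0+0+1+0+0 mod 2 = 0
  s[1] = (011001100110011)·(011001111100100) mod 2 = 0+1+1+0+0+1+1+0+0+1+0+0+0+0+0 mod 2 = 1
  s[2] = (000111100001111)·(011001111100100) mod 2 = 0+0+0+0+0+1+1+0+0+0+0+0+1+0+0 mod 2 = 1
  s[3] = (000000011111111)·(011001111100100) mod 2 = 0+0+0+0+0+0+0+1+1+1+0+0+1+0+0 mod 2 = 0
Syndrome = 0110
Column i of H is the binary representation of i, so the syndrome is the binary index of the flipped bit.
Read s = 0110 with s[0] as LSB: 0·2^0 + 1·2^1 + 1·2^2 + 0·2^3 = 6.
Error is at bit position 6.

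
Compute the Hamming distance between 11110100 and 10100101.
XOR = 01010001, count of 1s = 3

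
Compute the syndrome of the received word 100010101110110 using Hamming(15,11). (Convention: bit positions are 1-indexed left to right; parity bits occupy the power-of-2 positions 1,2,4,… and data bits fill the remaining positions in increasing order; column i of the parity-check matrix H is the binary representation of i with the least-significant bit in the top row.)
Syndrome s = H · r^T (mod 2), r = 100010101110110:
  s[0] = (101010101010101)·(100010101110110) mod 2 = 1+0+0+0+1+0+1+0+1+0+1+0+1+0+0 mod 2 = 0
  s[1] = (011001100110011)·(100010101110110) mod 2 = 0+0+0+0+0+0+1+0+0+1+1+0+0+1+0 mod 2 = 0
  s[2] = (000111100001111)·(100010101110110) mod 2 = 0+0+0+0+1+0+1+0+0+0+0+0+1+1+0 mod 2 = 0
  s[3] = (000000011111111)·(100010101110110) mod 2 = 0+0+0+0+0+0+0+0+1+1+1+0+1+1+0 mod 2 = 1
Syndrome = 0001
Non-zero syndrome: error at position 8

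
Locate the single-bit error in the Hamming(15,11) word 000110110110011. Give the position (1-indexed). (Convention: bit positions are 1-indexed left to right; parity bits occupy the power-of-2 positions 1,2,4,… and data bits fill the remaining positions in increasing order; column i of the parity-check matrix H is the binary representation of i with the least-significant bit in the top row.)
Syndrome s = H · r^T (mod 2), r = 000110110110011:
  s[0] = (101010101010101)·(000110110110011) mod 2 = 0+0+0+0+1+0+1+0+0+0+1+0+0+0+1 mod 2 = 0
  s[1] = (011001100110011)·(000110110110011) mod 2 = 0+0+0+0+0+0+1+0+0+1+1+0+0+1+1 mod 2 = 1
  s[2] = (000111100001111)·(000110110110011) mod 2 = 0+0+0+1+1+0+1+0+0+0+0+0+0+1+1 mod 2 = 1
  s[3] = (000000011111111)·(000110110110011) mod 2 = 0+0+0+0+0+0+0+1+0+1+1+0+0+1+1 mod 2 = 1
Syndrome = 0111
Column i of H is the binary representation of i, so the syndrome is the binary index of the flipped bit.
Read s = 0111 with s[0] as LSB: 0·2^0 + 1·2^1 + 1·2^2 + 1·2^3 = 14.
Error is at bit position 14.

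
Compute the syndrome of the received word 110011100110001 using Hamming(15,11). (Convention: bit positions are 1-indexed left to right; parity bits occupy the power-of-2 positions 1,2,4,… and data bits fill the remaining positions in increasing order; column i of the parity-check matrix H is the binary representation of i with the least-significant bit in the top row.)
Syndrome s = H · r^T (mod 2), r = 110011100110001:
  s[0] = (101010101010101)·(110011100110001) mod 2 = 1+0+0+0+1+0+1+0+0+0+1+0+0+0+1 mod 2 = 1
  s[1] = (011001100110011)·(110011100110001) mod 2 = 0+1+0+0+0+1+1+0+0+1+1+0+0+0+1 mod 2 = 0
  s[2] = (000111100001111)·(110011100110001) mod 2 = 0+0+0+0+1+1+1+0+0+0+0+0+0+0+1 mod 2 = 0
  s[3] = (000000011111111)·(110011100110001) mod 2 = 0+0+0+0+0+0+0+0+0+1+1+0+0+0+1 mod 2 = 1
Syndrome = 1001
Non-zero syndrome: error at position 9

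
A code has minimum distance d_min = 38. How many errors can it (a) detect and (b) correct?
(a) Detection requires d_min ≥ e+1, so e ≤ d_min − 1 = 37.
(b) Correction requires d_min ≥ 2t+1, so t ≤ ⌊(d_min − 1)/2⌋ = ⌊37/2⌋ = 18.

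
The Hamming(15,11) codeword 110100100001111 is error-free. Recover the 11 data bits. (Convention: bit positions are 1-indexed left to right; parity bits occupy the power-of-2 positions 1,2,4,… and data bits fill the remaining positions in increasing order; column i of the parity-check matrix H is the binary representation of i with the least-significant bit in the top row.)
Parity bits occupy power-of-2 positions; data bits are at positions {3,5,6,7,9,10,11,12,13,14,15} (1-indexed).
Extract: c[3]=0 c[5]=0 c[6]=0 c[7]=1 c[9]=0 c[10]=0 c[11]=0 c[12]=1 c[13]=1 c[14]=1 c[15]=1
Data = 00010001111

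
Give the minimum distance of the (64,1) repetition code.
d_min = 64 (the only two codewords are 0…0 and 1…1, differing in all 64 positions).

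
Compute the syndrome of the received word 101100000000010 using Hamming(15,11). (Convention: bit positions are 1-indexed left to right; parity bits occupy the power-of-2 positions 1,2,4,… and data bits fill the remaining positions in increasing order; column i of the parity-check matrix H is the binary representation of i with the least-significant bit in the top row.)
Syndrome s = H · r^T (mod 2), r = 101100000000010:
  s[0] = (101010101010101)·(101100000000010) mod 2 = 1+0+1+0+0+0+0+0+0+0+0+0+0+0+0 mod 2 = 0
  s[1] = (011001100110011)·(101100000000010) mod 2 = 0+0+1+0+0+0+0+0+0+0+0+0+0+1+0 mod 2 = 0
  s[2] = (000111100001111)·(101100000000010) mod 2 = 0+0+0+1+0+0+0+0+0+0+0+0+0+1+0 mod 2 = 0
  s[3] = (000000011111111)·(101100000000010) mod 2 = 0+0+0+0+0+0+0+0+0+0+0+0+0+1+0 mod 2 = 1
Syndrome = 0001
Non-zero syndrome: error at position 8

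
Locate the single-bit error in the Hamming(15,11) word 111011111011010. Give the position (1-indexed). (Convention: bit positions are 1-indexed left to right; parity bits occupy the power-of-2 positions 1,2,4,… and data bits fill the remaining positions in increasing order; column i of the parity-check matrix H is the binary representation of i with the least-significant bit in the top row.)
Syndrome s = H · r^T (mod 2), r = 111011111011010:
  s[0] = (101010101010101)·(111011111011010) mod 2 = 1+0+1+0+1+0+1+0+1+0+1+0+0+0+0 mod 2 = 0
  s[1] = (011001100110011)·(111011111011010) mod 2 = 0+1+1+0+0+1+1+0+0+0+1+0+0+1+0 mod 2 = 0
  s[2] = (000111100001111)·(111011111011010) mod 2 = 0+0+0+0+1+1+1+0+0+0+0+1+0+1+0 mod 2 = 1
  s[3] = (000000011111111)·(111011111011010) mod 2 = 0+0+0+0+0+0+0+1+1+0+1+1+0+1+0 mod 2 = 1
Syndrome = 0011
Column i of H is the binary representation of i, so the syndrome is the binary index of the flipped bit.
Read s = 0011 with s[0] as LSB: 0·2^0 + 0·2^1 + 1·2^2 + 1·2^3 = 12.
Error is at bit position 12.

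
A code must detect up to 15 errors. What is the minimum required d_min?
Detecting e errors requires d_min ≥ e + 1 = 15 + 1 = 16.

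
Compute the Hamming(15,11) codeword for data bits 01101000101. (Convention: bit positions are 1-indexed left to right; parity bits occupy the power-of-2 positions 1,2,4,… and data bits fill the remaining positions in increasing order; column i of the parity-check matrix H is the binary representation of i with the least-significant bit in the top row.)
Codeword c = d · G (mod 2), d = 01101000101:
  c[0] = d·G[:,0] = (01101000101)·(11011010101) mod 2 = 0+1+0+0+1+0+0+0+1+0+1 mod 2 = 0
  c[1] = d·G[:,1] = (01101000101)·(10110110011) mod 2 = 0+0+1+0+0+0+0+0+0+0+1 mod 2 = 0
  c[2] = d·G[:,2] = (01101000101)·(10000000000) mod 2 = 0+0+0+0+0+0+0+0+0+0+0 mod 2 = 0
  c[3] = d·G[:,3] = (01101000101)·(01110001111) mod 2 = 0+1+1+0+0+0+0+0+1+0+1 mod 2 = 0
  c[4] = d·G[:,4] = (01101000101)·(01000000000) mod 2 = 0+1+0+0+0+0+0+0+0+0+0 mod 2 = 1
  c[5] = d·G[:,5] = (01101000101)·(00100000000) mod 2 = 0+0+1+0+0+0+0+0+0+0+0 mod 2 = 1
  c[6] = d·G[:,6] = (01101000101)·(00010000000) mod 2 = 0+0+0+0+0+0+0+0+0+0+0 mod 2 = 0
  c[7] = d·G[:,7] = (01101000101)·(00001111111) mod 2 = 0+0+0+0+1+0+0+0+1+0+1 mod 2 = 1
  c[8] = d·G[:,8] = (01101000101)·(00001000000) mod 2 = 0+0+0+0+1+0+0+0+0+0+0 mod 2 = 1
  c[9] = d·G[:,9] = (01101000101)·(00000100000) mod 2 = 0+0+0+0+0+0+0+0+0+0+0 mod 2 = 0
  c[10] = d·G[:,10] = (01101000101)·(00000010000) mod 2 = 0+0+0+0+0+0+0+0+0+0+0 mod 2 = 0
  c[11] = d·G[:,11] = (01101000101)·(00000001000) mod 2 = 0+0+0+0+0+0+0+0+0+0+0 mod 2 = 0
  c[12] = d·G[:,12] = (01101000101)·(00000000100) mod 2 = 0+0+0+0+0+0+0+0+1+0+0 mod 2 = 1
  c[13] = d·G[:,13] = (01101000101)·(00000000010) mod 2 = 0+0+0+0+0+0+0+0+0+0+0 mod 2 = 0
  c[14] = d·G[:,14] = (01101000101)·(00000000001) mod 2 = 0+0+0+0+0+0+0+0+0+0+1 mod 2 = 1
Codeword = 000011011000101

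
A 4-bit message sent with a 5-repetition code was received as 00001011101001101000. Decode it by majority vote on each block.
Split into 5-bit blocks and majority-vote each:
  block 1 = 00001: 1 ones, 4 zeros → 0
  block 2 = 01110: 3 ones, 2 zeros → 1
  block 3 = 10011: 3 ones, 2 zeros → 1
  block 4 = 01000: 1 ones, 4 zeros → 0
Decoded = 0110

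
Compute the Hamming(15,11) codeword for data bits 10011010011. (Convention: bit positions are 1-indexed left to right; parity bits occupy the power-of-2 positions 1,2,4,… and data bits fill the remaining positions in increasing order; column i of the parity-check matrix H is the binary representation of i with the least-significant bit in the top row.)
Codeword c = d · G (mod 2), d = 10011010011:
  c[0] = d·G[:,0] = (10011010011)·(11011010101) mod 2 = 1+0+0+1+1+0+1+0+0+0+1 mod 2 = 1
  c[1] = d·G[:,1] = (10011010011)·(10110110011) mod 2 = 1+0+0+1+0+0+1+0+0+1+1 mod 2 = 1
  c[2] = d·G[:,2] = (10011010011)·(10000000000) mod 2 = 1+0+0+0+0+0+0+0+0+0+0 mod 2 = 1
  c[3] = d·G[:,3] = (10011010011)·(01110001111) mod 2 = 0+0+0+1+0+0+0+0+0+1+1 mod 2 = 1
  c[4] = d·G[:,4] = (10011010011)·(01000000000) mod 2 = 0+0+0+0+0+0+0+0+0+0+0 mod 2 = 0
  c[5] = d·G[:,5] = (10011010011)·(00100000000) mod 2 = 0+0+0+0+0+0+0+0+0+0+0 mod 2 = 0
  c[6] = d·G[:,6] = (10011010011)·(00010000000) mod 2 = 0+0+0+1+0+0+0+0+0+0+0 mod 2 = 1
  c[7] = d·G[:,7] = (10011010011)·(00001111111) mod 2 = 0+0+0+0+1+0+1+0+0+1+1 mod 2 = 0
  c[8] = d·G[:,8] = (10011010011)·(00001000000) mod 2 = 0+0+0+0+1+0+0+0+0+0+0 mod 2 = 1
  c[9] = d·G[:,9] = (10011010011)·(00000100000) mod 2 = 0+0+0+0+0+0+0+0+0+0+0 mod 2 = 0
  c[10] = d·G[:,10] = (10011010011)·(00000010000) mod 2 = 0+0+0+0+0+0+1+0+0+0+0 mod 2 = 1
  c[11] = d·G[:,11] = (10011010011)·(00000001000) mod 2 = 0+0+0+0+0+0+0+0+0+0+0 mod 2 = 0
  c[12] = d·G[:,12] = (10011010011)·(00000000100) mod 2 = 0+0+0+0+0+0+0+0+0+0+0 mod 2 = 0
  c[13] = d·G[:,13] = (10011010011)·(00000000010) mod 2 = 0+0+0+0+0+0+0+0+0+1+0 mod 2 = 1
  c[14] = d·G[:,14] = (10011010011)·(00000000001) mod 2 = 0+0+0+0+0+0+0+0+0+0+1 mod 2 = 1
Codeword = 111100101010011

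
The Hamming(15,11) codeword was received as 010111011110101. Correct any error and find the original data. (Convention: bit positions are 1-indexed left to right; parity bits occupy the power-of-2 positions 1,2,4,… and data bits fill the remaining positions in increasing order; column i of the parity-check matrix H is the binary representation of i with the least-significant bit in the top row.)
Syndrome s = H · r^T (mod 2), r = 010111011110101:
  s[0] = (101010101010101)·(010111011110101) mod 2 = 0+0+0+0+1+0+0+0+1+0+1+0+1+0+1 mod 2 = 1
  s[1] = (011001100110011)·(010111011110101) mod 2 = 0+1+0+0+0+1+0+0+0+1+1+0+0+0+1 mod 2 = 1
  s[2] = (000111100001111)·(010111011110101) mod 2 = 0+0+0+1+1+1+0+0+0+0+0+0+1+0+1 mod 2 = 1
  s[3] = (000000011111111)·(010111011110101) mod 2 = 0+0+0+0+0+0+0+1+1+1+1+0+1+0+1 mod 2 = 0
Syndrome = 1110
Column 7 of H equals this syndrome → error at bit 7 (1-indexed).
Flip bit 7: 010111011110101 → 010111111110101
Extract data bits at positions {3,5,6,7,9,10,11,12,13,14,15}: 01111110101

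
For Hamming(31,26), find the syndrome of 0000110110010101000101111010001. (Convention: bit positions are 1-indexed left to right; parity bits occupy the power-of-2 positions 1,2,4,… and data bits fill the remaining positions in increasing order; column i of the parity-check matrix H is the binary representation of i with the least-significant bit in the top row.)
Syndrome s = H · r^T (mod 2), r = 0000110110010101000101111010001:
  s[0] = (1010101010101010101010101010101)·(0000110110010101000101111010001) mod 2 = 0+0+0+0+1+0+0+0+1+0+0+0+0+0+0+0+0+0+0+0+0+0+1+0+1+0+1+0+0+0+1 mod 2 = 0
  s[1] = (0110011001100110011001100110011)·(0000110110010101000101111010001) mod 2 = 0+0+0+0+0+1+0+0+0+0+0+0+0+1+0+0+0+0+0+0+0+1+1+0+0+0+1+0+0+0+1 mod 2 = 0
  s[2] = (0001111000011110000111100001111)·(0000110110010101000101111010001) mod 2 = 0+0+0+0+1+1+0+0+0+0+0+1+0+1+0+0+0+0+0+1+0+1+1+0+0+0+0+0+0+0+1 mod 2 = 0
  s[3] = (0000000111111110000000011111111)·(0000110110010101000101111010001) mod 2 = 0+0+0+0+0+0+0+1+1+0+0+1+0+1+0+0+0+0+0+0+0+0+0+1+1+0+1+0+0+0+1 mod 2 = 0
  s[4] = (0000000000000001111111111111111)·(0000110110010101000101111010001) mod 2 = 0+0+0+0+0+0+0+0+0+0+0+0+0+0+0+1+0+0+0+1+0+1+1+1+1+0+1+0+0+0+1 mod 2 = 0
Syndrome = 00000
s = 0: no error detected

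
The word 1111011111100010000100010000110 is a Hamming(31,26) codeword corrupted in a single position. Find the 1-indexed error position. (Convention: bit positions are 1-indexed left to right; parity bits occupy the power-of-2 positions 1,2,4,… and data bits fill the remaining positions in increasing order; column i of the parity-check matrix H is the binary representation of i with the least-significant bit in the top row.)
Syndrome s = H · r^T (mod 2), r = 1111011111100010000100010000110:
  s[0] = (1010101010101010101010101010101)·(1111011111100010000100010000110) mod 2 = 1+0+1+0+0+0+1+0+1+0+1+0+0+0+1+0+0+0+0+0+0+0+0+0+0+0+0+0+1+0+0 mod 2 = 1
  s[1] = (0110011001100110011001100110011)·(1111011111100010000100010000110) mod 2 = 0+1+1+0+0+1+1+0+0+1+1+0+0+0+1+0+0+0+0+0+0+0+0+0+0+0+0+0+0+1+0 mod 2 = 0
  s[2] = (0001111000011110000111100001111)·(1111011111100010000100010000110) mod 2 = 0+0+0+1+0+1+1+0+0+0+0+0+0+0+1+0+0+0+0+1+0+0+0+0+0+0+0+0+1+1+0 mod 2 = 1
  s[3] = (0000000111111110000000011111111)·(1111011111100010000100010000110) mod 2 = 0+0+0+0+0+0+0+1+1+1+1+0+0+0+1+0+0+0+0+0+0+0+0+1+0+0+0+0+1+1+0 mod 2 = 0
  s[4] = (0000000000000001111111111111111)·(1111011111100010000100010000110) mod 2 = 0+0+0+0+0+0+0+0+0+0+0+0+0+0+0+0+0+0+0+1+0+0+0+1+0+0+0+0+1+1+0 mod 2 = 0
Syndrome = 10100
Column i of H is the binary representation of i, so the syndrome is the binary index of the flipped bit.
Read s = 10100 with s[0] as LSB: 1·2^0 + 0·2^1 + 1·2^2 + 0·2^3 + 0·2^4 = 5.
Error is at bit position 5.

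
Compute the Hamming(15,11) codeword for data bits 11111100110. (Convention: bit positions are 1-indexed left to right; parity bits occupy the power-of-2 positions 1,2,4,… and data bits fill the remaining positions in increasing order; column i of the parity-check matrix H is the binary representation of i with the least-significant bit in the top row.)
Codeword c = d · G (mod 2), d = 11111100110:
  c[0] = d·G[:,0] = (11111100110)·(11011010101) mod 2 = 1+1+0+1+1+0+0+0+1+0+0 mod 2 = 1
  c[1] = d·G[:,1] = (11111100110)·(10110110011) mod 2 = 1+0+1+1+0+1+0+0+0+1+0 mod 2 = 1
  c[2] = d·G[:,2] = (11111100110)·(10000000000) mod 2 = 1+0+0+0+0+0+0+0+0+0+0 mod 2 = 1
  c[3] = d·G[:,3] = (11111100110)·(01110001111) mod 2 = 0+1+1+1+0+0+0+0+1+1+0 mod 2 = 1
  c[4] = d·G[:,4] = (11111100110)·(01000000000) mod 2 = 0+1+0+0+0+0+0+0+0+0+0 mod 2 = 1
  c[5] = d·G[:,5] = (11111100110)·(00100000000) mod 2 = 0+0+1+0+0+0+0+0+0+0+0 mod 2 = 1
  c[6] = d·G[:,6] = (11111100110)·(00010000000) mod 2 = 0+0+0+1+0+0+0+0+0+0+0 mod 2 = 1
  c[7] = d·G[:,7] = (11111100110)·(00001111111) mod 2 = 0+0+0+0+1+1+0+0+1+1+0 mod 2 = 0
  c[8] = d·G[:,8] = (11111100110)·(00001000000) mod 2 = 0+0+0+0+1+0+0+0+0+0+0 mod 2 = 1
  c[9] = d·G[:,9] = (11111100110)·(00000100000) mod 2 = 0+0+0+0+0+1+0+0+0+0+0 mod 2 = 1
  c[10] = d·G[:,10] = (11111100110)·(00000010000) mod 2 = 0+0+0+0+0+0+0+0+0+0+0 mod 2 = 0
  c[11] = d·G[:,11] = (11111100110)·(00000001000) mod 2 = 0+0+0+0+0+0+0+0+0+0+0 mod 2 = 0
  c[12] = d·G[:,12] = (11111100110)·(00000000100) mod 2 = 0+0+0+0+0+0+0+0+1+0+0 mod 2 = 1
  c[13] = d·G[:,13] = (11111100110)·(00000000010) mod 2 = 0+0+0+0+0+0+0+0+0+1+0 mod 2 = 1
  c[14] = d·G[:,14] = (11111100110)·(00000000001) mod 2 = 0+0+0+0+0+0+0+0+0+0+0 mod 2 = 0
Codeword = 111111101100110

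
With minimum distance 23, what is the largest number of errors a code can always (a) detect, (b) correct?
(a) Detection requires d_min ≥ e+1, so e ≤ d_min − 1 = 22.
(b) Correction requires d_min ≥ 2t+1, so t ≤ ⌊(d_min − 1)/2⌋ = ⌊22/2⌋ = 11.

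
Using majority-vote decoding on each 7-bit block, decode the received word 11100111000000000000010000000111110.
Split into 7-bit blocks and majority-vote each:
  block 1 = 1110011: 5 ones, 2 zeros → 1
  block 2 = 1000000: 1 ones, 6 zeros → 0
  block 3 = 0000000: 0 ones, 7 zeros → 0
  block 4 = 1000000: 1 ones, 6 zeros → 0
  block 5 = 0111110: 5 ones, 2 zeros → 1
Decoded = 10001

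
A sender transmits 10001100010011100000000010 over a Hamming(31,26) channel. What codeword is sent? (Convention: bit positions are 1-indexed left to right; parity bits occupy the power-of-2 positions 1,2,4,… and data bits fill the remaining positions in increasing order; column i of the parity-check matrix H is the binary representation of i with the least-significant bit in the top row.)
Codeword c = d · G (mod 2), d = 10001100010011100000000010:
  c[0] = d·G[:,0] = (10001100010011100000000010)·(11011010101101010101010101) mod 2 = 1+0+0+0+1+0+0+0+0+0+0+0+0+1+0+0+0+0+0+0+0+0+0+0+0+0 mod 2 = 1
  c[1] = d·G[:,1] = (10001100010011100000000010)·(10110110011011001100110011) mod 2 = 1+0+0+0+0+1+0+0+0+1+0+0+1+1+0+0+0+0+0+0+0+0+0+0+1+0 mod 2 = 0
  c[2] = d·G[:,2] = (10001100010011100000000010)·(10000000000000000000000000) mod 2 = 1+0+0+0+0+0+0+0+0+0+0+0+0+0+0+0+0+0+0+0+0+0+0+0+0+0 mod 2 = 1
  c[3] = d·G[:,3] = (10001100010011100000000010)·(01110001111000111100001111) mod 2 = 0+0+0+0+0+0+0+0+0+1+0+0+0+0+1+0+0+0+0+0+0+0+0+0+1+0 mod 2 = 1
  c[4] = d·G[:,4] = (10001100010011100000000010)·(01000000000000000000000000) mod 2 = 0+0+0+0+0+0+0+0+0+0+0+0+0+0+0+0+0+0+0+0+0+0+0+0+0+0 mod 2 = 0
  c[5] = d·G[:,5] = (10001100010011100000000010)·(00100000000000000000000000) mod 2 = 0+0+0+0+0+0+0+0+0+0+0+0+0+0+0+0+0+0+0+0+0+0+0+0+0+0 mod 2 = 0
  c[6] = d·G[:,6] = (10001100010011100000000010)·(00010000000000000000000000) mod 2 = 0+0+0+0+0+0+0+0+0+0+0+0+0+0+0+0+0+0+0+0+0+0+0+0+0+0 mod 2 = 0
  c[7] = d·G[:,7] = (10001100010011100000000010)·(00001111111000000011111111) mod 2 = 0+0+0+0+1+1+0+0+0+1+0+0+0+0+0+0+0+0+0+0+0+0+0+0+1+0 mod 2 = 0
  c[8] = d·G[:,8] = (10001100010011100000000010)·(00001000000000000000000000) mod 2 = 0+0+0+0+1+0+0+0+0+0+0+0+0+0+0+0+0+0+0+0+0+0+0+0+0+0 mod 2 = 1
  c[9] = d·G[:,9] = (10001100010011100000000010)·(00000100000000000000000000) mod 2 = 0+0+0+0+0+1+0+0+0+0+0+0+0+0+0+0+0+0+0+0+0+0+0+0+0+0 mod 2 = 1
  c[10] = d·G[:,10] = (10001100010011100000000010)·(00000010000000000000000000) mod 2 = 0+0+0+0+0+0+0+0+0+0+0+0+0+0+0+0+0+0+0+0+0+0+0+0+0+0 mod 2 = 0
  c[11] = d·G[:,11] = (10001100010011100000000010)·(00000001000000000000000000) mod 2 = 0+0+0+0+0+0+0+0+0+0+0+0+0+0+0+0+0+0+0+0+0+0+0+0+0+0 mod 2 = 0
  c[12] = d·G[:,12] = (10001100010011100000000010)·(00000000100000000000000000) mod 2 = 0+0+0+0+0+0+0+0+0+0+0+0+0+0+0+0+0+0+0+0+0+0+0+0+0+0 mod 2 = 0
  c[13] = d·G[:,13] = (10001100010011100000000010)·(00000000010000000000000000) mod 2 = 0+0+0+0+0+0+0+0+0+1+0+0+0+0+0+0+0+0+0+0+0+0+0+0+0+0 mod 2 = 1
  c[14] = d·G[:,14] = (10001100010011100000000010)·(00000000001000000000000000) mod 2 = 0+0+0+0+0+0+0+0+0+0+0+0+0+0+0+0+0+0+0+0+0+0+0+0+0+0 mod 2 = 0
  c[15] = d·G[:,15] = (10001100010011100000000010)·(00000000000111111111111111) mod 2 = 0+0+0+0+0+0+0+0+0+0+0+0+1+1+1+0+0+0+0+0+0+0+0+0+1+0 mod 2 = 0
  c[16] = d·G[:,16] = (10001100010011100000000010)·(00000000000100000000000000) mod 2 = 0+0+0+0+0+0+0+0+0+0+0+0+0+0+0+0+0+0+0+0+0+0+0+0+0+0 mod 2 = 0
  c[17] = d·G[:,17] = (10001100010011100000000010)·(00000000000010000000000000) mod 2 = 0+0+0+0+0+0+0+0+0+0+0+0+1+0+0+0+0+0+0+0+0+0+0+0+0+0 mod 2 = 1
  c[18] = d·G[:,18] = (10001100010011100000000010)·(00000000000001000000000000) mod 2 = 0+0+0+0+0+0+0+0+0+0+0+0+0+1+0+0+0+0+0+0+0+0+0+0+0+0 mod 2 = 1
  c[19] = d·G[:,19] = (10001100010011100000000010)·(00000000000000100000000000) mod 2 = 0+0+0+0+0+0+0+0+0+0+0+0+0+0+1+0+0+0+0+0+0+0+0+0+0+0 mod 2 = 1
  c[20] = d·G[:,20] = (10001100010011100000000010)·(00000000000000010000000000) mod 2 = 0+0+0+0+0+0+0+0+0+0+0+0+0+0+0+0+0+0+0+0+0+0+0+0+0+0 mod 2 = 0
  c[21] = d·G[:,21] = (10001100010011100000000010)·(00000000000000001000000000) mod 2 = 0+0+0+0+0+0+0+0+0+0+0+0+0+0+0+0+0+0+0+0+0+0+0+0+0+0 mod 2 = 0
  c[22] = d·G[:,22] = (10001100010011100000000010)·(00000000000000000100000000) mod 2 = 0+0+0+0+0+0+0+0+0+0+0+0+0+0+0+0+0+0+0+0+0+0+0+0+0+0 mod 2 = 0
  c[23] = d·G[:,23] = (10001100010011100000000010)·(00000000000000000010000000) mod 2 = 0+0+0+0+0+0+0+0+0+0+0+0+0+0+0+0+0+0+0+0+0+0+0+0+0+0 mod 2 = 0
  c[24] = d·G[:,24] = (10001100010011100000000010)·(00000000000000000001000000) mod 2 = 0+0+0+0+0+0+0+0+0+0+0+0+0+0+0+0+0+0+0+0+0+0+0+0+0+0 mod 2 = 0
  c[25] = d·G[:,25] = (10001100010011100000000010)·(00000000000000000000100000) mod 2 = 0+0+0+0+0+0+0+0+0+0+0+0+0+0+0+0+0+0+0+0+0+0+0+0+0+0 mod 2 = 0
  c[26] = d·G[:,26] = (10001100010011100000000010)·(00000000000000000000010000) mod 2 = 0+0+0+0+0+0+0+0+0+0+0+0+0+0+0+0+0+0+0+0+0+0+0+0+0+0 mod 2 = 0
  c[27] = d·G[:,27] = (10001100010011100000000010)·(00000000000000000000001000) mod 2 = 0+0+0+0+0+0+0+0+0+0+0+0+0+0+0+0+0+0+0+0+0+0+0+0+0+0 mod 2 = 0
  c[28] = d·G[:,28] = (10001100010011100000000010)·(00000000000000000000000100) mod 2 = 0+0+0+0+0+0+0+0+0+0+0+0+0+0+0+0+0+0+0+0+0+0+0+0+0+0 mod 2 = 0
  c[29] = d·G[:,29] = (10001100010011100000000010)·(00000000000000000000000010) mod 2 = 0+0+0+0+0+0+0+0+0+0+0+0+0+0+0+0+0+0+0+0+0+0+0+0+1+0 mod 2 = 1
  c[30] = d·G[:,30] = (10001100010011100000000010)·(00000000000000000000000001) mod 2 = 0+0+0+0+0+0+0+0+0+0+0+0+0+0+0+0+0+0+0+0+0+0+0+0+0+0 mod 2 = 0
Codeword = 1011000011000100011100000000010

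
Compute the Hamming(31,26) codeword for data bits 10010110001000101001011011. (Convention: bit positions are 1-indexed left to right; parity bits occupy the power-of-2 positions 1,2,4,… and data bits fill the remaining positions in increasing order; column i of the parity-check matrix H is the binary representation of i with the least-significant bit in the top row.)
Codeword c = d · G (mod 2), d = 10010110001000101001011011:
  c[0] = d·G[:,0] = (10010110001000101001011011)·(11011010101101010101010101) mod 2 = 1+0+0+1+0+0+1+0+0+0+1+0+0+0+0+0+0+0+0+1+0+1+0+0+0+1 mod 2 = 1
  c[1] = d·G[:,1] = (10010110001000101001011011)·(10110110011011001100110011) mod 2 = 1+0+0+1+0+1+1+0+0+0+1+0+0+0+0+0+1+0+0+0+0+1+0+0+1+1 mod 2 = 1
  c[2] = d·G[:,2] = (10010110001000101001011011)·(10000000000000000000000000) mod 2 = 1+0+0+0+0+0+0+0+0+0+0+0+0+0+0+0+0+0+0+0+0+0+0+0+0+0 mod 2 = 1
  c[3] = d·G[:,3] = (10010110001000101001011011)·(01110001111000111100001111) mod 2 = 0+0+0+1+0+0+0+0+0+0+1+0+0+0+1+0+1+0+0+0+0+0+1+0+1+1 mod 2 = 1
  c[4] = d·G[:,4] = (10010110001000101001011011)·(01000000000000000000000000) mod 2 = 0+0+0+0+0+0+0+0+0+0+0+0+0+0+0+0+0+0+0+0+0+0+0+0+0+0 mod 2 = 0
  c[5] = d·G[:,5] = (10010110001000101001011011)·(00100000000000000000000000) mod 2 = 0+0+0+0+0+0+0+0+0+0+0+0+0+0+0+0+0+0+0+0+0+0+0+0+0+0 mod 2 = 0
  c[6] = d·G[:,6] = (10010110001000101001011011)·(00010000000000000000000000) mod 2 = 0+0+0+1+0+0+0+0+0+0+0+0+0+0+0+0+0+0+0+0+0+0+0+0+0+0 mod 2 = 1
  c[7] = d·G[:,7] = (10010110001000101001011011)·(00001111111000000011111111) mod 2 = 0+0+0+0+0+1+1+0+0+0+1+0+0+0+0+0+0+0+0+1+0+1+1+0+1+1 mod 2 = 0
  c[8] = d·G[:,8] = (10010110001000101001011011)·(00001000000000000000000000) mod 2 = 0+0+0+0+0+0+0+0+0+0+0+0+0+0+0+0+0+0+0+0+0+0+0+0+0+0 mod 2 = 0
  c[9] = d·G[:,9] = (10010110001000101001011011)·(00000100000000000000000000) mod 2 = 0+0+0+0+0+1+0+0+0+0+0+0+0+0+0+0+0+0+0+0+0+0+0+0+0+0 mod 2 = 1
  c[10] = d·G[:,10] = (10010110001000101001011011)·(00000010000000000000000000) mod 2 = 0+0+0+0+0+0+1+0+0+0+0+0+0+0+0+0+0+0+0+0+0+0+0+0+0+0 mod 2 = 1
  c[11] = d·G[:,11] = (10010110001000101001011011)·(00000001000000000000000000) mod 2 = 0+0+0+0+0+0+0+0+0+0+0+0+0+0+0+0+0+0+0+0+0+0+0+0+0+0 mod 2 = 0
  c[12] = d·G[:,12] = (10010110001000101001011011)·(00000000100000000000000000) mod 2 = 0+0+0+0+0+0+0+0+0+0+0+0+0+0+0+0+0+0+0+0+0+0+0+0+0+0 mod 2 = 0
  c[13] = d·G[:,13] = (10010110001000101001011011)·(00000000010000000000000000) mod 2 = 0+0+0+0+0+0+0+0+0+0+0+0+0+0+0+0+0+0+0+0+0+0+0+0+0+0 mod 2 = 0
  c[14] = d·G[:,14] = (10010110001000101001011011)·(00000000001000000000000000) mod 2 = 0+0+0+0+0+0+0+0+0+0+1+0+0+0+0+0+0+0+0+0+0+0+0+0+0+0 mod 2 = 1
  c[15] = d·G[:,15] = (10010110001000101001011011)·(00000000000111111111111111) mod 2 = 0+0+0+0+0+0+0+0+0+0+0+0+0+0+1+0+1+0+0+1+0+1+1+0+1+1 mod 2 = 1
  c[16] = d·G[:,16] = (10010110001000101001011011)·(00000000000100000000000000) mod 2 = 0+0+0+0+0+0+0+0+0+0+0+0+0+0+0+0+0+0+0+0+0+0+0+0+0+0 mod 2 = 0
  c[17] = d·G[:,17] = (10010110001000101001011011)·(00000000000010000000000000) mod 2 = 0+0+0+0+0+0+0+0+0+0+0+0+0+0+0+0+0+0+0+0+0+0+0+0+0+0 mod 2 = 0
  c[18] = d·G[:,18] = (10010110001000101001011011)·(00000000000001000000000000) mod 2 = 0+0+0+0+0+0+0+0+0+0+0+0+0+0+0+0+0+0+0+0+0+0+0+0+0+0 mod 2 = 0
  c[19] = d·G[:,19] = (10010110001000101001011011)·(00000000000000100000000000) mod 2 = 0+0+0+0+0+0+0+0+0+0+0+0+0+0+1+0+0+0+0+0+0+0+0+0+0+0 mod 2 = 1
  c[20] = d·G[:,20] = (10010110001000101001011011)·(00000000000000010000000000) mod 2 = 0+0+0+0+0+0+0+0+0+0+0+0+0+0+0+0+0+0+0+0+0+0+0+0+0+0 mod 2 = 0
  c[21] = d·G[:,21] = (10010110001000101001011011)·(00000000000000001000000000) mod 2 = 0+0+0+0+0+0+0+0+0+0+0+0+0+0+0+0+1+0+0+0+0+0+0+0+0+0 mod 2 = 1
  c[22] = d·G[:,22] = (10010110001000101001011011)·(00000000000000000100000000) mod 2 = 0+0+0+0+0+0+0+0+0+0+0+0+0+0+0+0+0+0+0+0+0+0+0+0+0+0 mod 2 = 0
  c[23] = d·G[:,23] = (10010110001000101001011011)·(00000000000000000010000000) mod 2 = 0+0+0+0+0+0+0+0+0+0+0+0+0+0+0+0+0+0+0+0+0+0+0+0+0+0 mod 2 = 0
  c[24] = d·G[:,24] = (10010110001000101001011011)·(00000000000000000001000000) mod 2 = 0+0+0+0+0+0+0+0+0+0+0+0+0+0+0+0+0+0+0+1+0+0+0+0+0+0 mod 2 = 1
  c[25] = d·G[:,25] = (10010110001000101001011011)·(00000000000000000000100000) mod 2 = 0+0+0+0+0+0+0+0+0+0+0+0+0+0+0+0+0+0+0+0+0+0+0+0+0+0 mod 2 = 0
  c[26] = d·G[:,26] = (10010110001000101001011011)·(00000000000000000000010000) mod 2 = 0+0+0+0+0+0+0+0+0+0+0+0+0+0+0+0+0+0+0+0+0+1+0+0+0+0 mod 2 = 1
  c[27] = d·G[:,27] = (10010110001000101001011011)·(00000000000000000000001000) mod 2 = 0+0+0+0+0+0+0+0+0+0+0+0+0+0+0+0+0+0+0+0+0+0+1+0+0+0 mod 2 = 1
  c[28] = d·G[:,28] = (10010110001000101001011011)·(00000000000000000000000100) mod 2 = 0+0+0+0+0+0+0+0+0+0+0+0+0+0+0+0+0+0+0+0+0+0+0+0+0+0 mod 2 = 0
  c[29] = d·G[:,29] = (10010110001000101001011011)·(00000000000000000000000010) mod 2 = 0+0+0+0+0+0+0+0+0+0+0+0+0+0+0+0+0+0+0+0+0+0+0+0+1+0 mod 2 = 1
  c[30] = d·G[:,30] = (10010110001000101001011011)·(00000000000000000000000001) mod 2 = 0+0+0+0+0+0+0+0+0+0+0+0+0+0+0+0+0+0+0+0+0+0+0+0+0+1 mod 2 = 1
Codeword = 1111001001100011000101001011011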